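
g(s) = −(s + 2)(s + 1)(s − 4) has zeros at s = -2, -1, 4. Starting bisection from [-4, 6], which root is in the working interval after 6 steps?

g(1) = 18 > 0, so the root lies in [1, 6]
g(3.5) = 12.375 > 0, so the root lies in [3.5, 6]
g(4.75) = -29.109375 < 0, so the root lies in [3.5, 4.75]
g(4.125) = -3.9238 < 0, so the root lies in [3.5, 4.125]
g(3.8125) = 5.2449 > 0, so the root lies in [3.8125, 4.125]
g(3.96875) = 0.9268 > 0, so the root lies in [3.96875, 4.125]

4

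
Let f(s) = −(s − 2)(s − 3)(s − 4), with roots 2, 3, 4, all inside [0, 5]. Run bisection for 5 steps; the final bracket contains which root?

f(2.5) = -0.375 < 0, so the root lies in [0, 2.5]
f(1.25) = 3.609375 > 0, so the root lies in [1.25, 2.5]
f(1.875) = 0.298828 > 0, so the root lies in [1.875, 2.5]
f(2.1875) = -0.2761 < 0, so the root lies in [1.875, 2.1875]
f(2.03125) = -0.0596 < 0, so the root lies in [1.875, 2.03125]

2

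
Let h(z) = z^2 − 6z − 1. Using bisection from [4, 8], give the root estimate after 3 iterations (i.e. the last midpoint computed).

6.5

z = 6 gives h = -1, negative; keep [6, 8]
z = 7 gives h = 6, positive; keep [6, 7]
z = 6.5 gives h = 2.25, positive; keep [6, 6.5]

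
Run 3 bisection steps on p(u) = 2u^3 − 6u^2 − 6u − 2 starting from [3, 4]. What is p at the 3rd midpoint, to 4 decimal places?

1.0273

midpoint 3.5: p = -10.75 < 0 → [3.5, 4]
midpoint 3.75: p = -3.40625 < 0 → [3.75, 4]
midpoint 3.875: p = 1.027344 > 0 → [3.75, 3.875]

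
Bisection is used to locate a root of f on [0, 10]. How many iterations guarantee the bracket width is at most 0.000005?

Width after n steps is 10/2^n. Need 2^n ≥ 10/0.000005 = 2000000.
2^20 = 1048576 < 2000000 ≤ 2^21 = 2097152, so n = 21.

21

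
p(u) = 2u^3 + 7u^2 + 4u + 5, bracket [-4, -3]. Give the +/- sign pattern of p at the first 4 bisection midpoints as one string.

---+

p(-3.5) = -9 < 0, so the root lies in [-3.5, -3]
p(-3.25) = -2.71875 < 0, so the root lies in [-3.25, -3]
p(-3.125) = -0.175781 < 0, so the root lies in [-3.125, -3]
p(-3.0625) = 0.9565 > 0, so the root lies in [-3.125, -3.0625]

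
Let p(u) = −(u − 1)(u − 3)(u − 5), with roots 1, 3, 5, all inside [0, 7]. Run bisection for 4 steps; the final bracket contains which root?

5

m = 3.5, p(m) = 1.875 (+); new bracket [3.5, 7]
m = 5.25, p(m) = -2.390625 (−); new bracket [3.5, 5.25]
m = 4.375, p(m) = 2.900391 (+); new bracket [4.375, 5.25]
m = 4.8125, p(m) = 1.2957 (+); new bracket [4.8125, 5.25]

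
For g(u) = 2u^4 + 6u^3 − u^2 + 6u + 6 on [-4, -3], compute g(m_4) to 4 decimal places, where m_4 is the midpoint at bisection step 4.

midpoint -3.5: g = 15.625 > 0 → [-3.5, -3]
midpoint -3.25: g = -6.898438 < 0 → [-3.5, -3.25]
midpoint -3.375: g = 3.191895 > 0 → [-3.375, -3.25]
midpoint -3.3125: g = -2.1308 < 0 → [-3.375, -3.3125]

-2.1308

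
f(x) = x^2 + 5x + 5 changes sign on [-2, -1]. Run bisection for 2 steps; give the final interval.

[-1.5, -1.25]

m = -1.5, f(m) = -0.25 (−); new bracket [-1.5, -1]
m = -1.25, f(m) = 0.3125 (+); new bracket [-1.5, -1.25]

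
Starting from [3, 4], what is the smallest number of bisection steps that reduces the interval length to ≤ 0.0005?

11

Width after n steps is 1/2^n. Need 2^n ≥ 1/0.0005 = 2000.
2^10 = 1024 < 2000 ≤ 2^11 = 2048, so n = 11.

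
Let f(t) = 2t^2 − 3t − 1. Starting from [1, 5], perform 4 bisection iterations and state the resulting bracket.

f(3) = 8 > 0, so the root lies in [1, 3]
f(2) = 1 > 0, so the root lies in [1, 2]
f(1.5) = -1 < 0, so the root lies in [1.5, 2]
f(1.75) = -0.125 < 0, so the root lies in [1.75, 2]

[1.75, 2]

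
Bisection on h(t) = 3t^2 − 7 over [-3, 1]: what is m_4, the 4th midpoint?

-1.75

h(-1) = -4 < 0, so the root lies in [-3, -1]
h(-2) = 5 > 0, so the root lies in [-2, -1]
h(-1.5) = -0.25 < 0, so the root lies in [-2, -1.5]
h(-1.75) = 2.1875 > 0, so the root lies in [-1.75, -1.5]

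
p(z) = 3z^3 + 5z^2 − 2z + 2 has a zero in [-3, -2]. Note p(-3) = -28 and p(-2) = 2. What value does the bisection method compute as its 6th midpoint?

-2.140625

midpoint -2.5: p = -8.625 < 0 → [-2.5, -2]
midpoint -2.25: p = -2.359375 < 0 → [-2.25, -2]
midpoint -2.125: p = 0.041016 > 0 → [-2.25, -2.125]
midpoint -2.1875: p = -1.1018 < 0 → [-2.1875, -2.125]
midpoint -2.15625: p = -0.5163 < 0 → [-2.15625, -2.125]
midpoint -2.140625: p = -0.2342 < 0 → [-2.140625, -2.125]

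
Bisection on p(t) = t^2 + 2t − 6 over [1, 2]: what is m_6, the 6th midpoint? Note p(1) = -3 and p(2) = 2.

t = 1.5 gives p = -0.75, negative; keep [1.5, 2]
t = 1.75 gives p = 0.5625, positive; keep [1.5, 1.75]
t = 1.625 gives p = -0.109375, negative; keep [1.625, 1.75]
t = 1.6875 gives p = 0.2227, positive; keep [1.625, 1.6875]
t = 1.65625 gives p = 0.0557, positive; keep [1.625, 1.65625]
t = 1.640625 gives p = -0.0271, negative; keep [1.640625, 1.65625]

1.640625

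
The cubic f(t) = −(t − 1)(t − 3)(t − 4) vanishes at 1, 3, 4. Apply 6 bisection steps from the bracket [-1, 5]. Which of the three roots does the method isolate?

midpoint 2: f = -2 < 0 → [-1, 2]
midpoint 0.5: f = 4.375 > 0 → [0.5, 2]
midpoint 1.25: f = -1.203125 < 0 → [0.5, 1.25]
midpoint 0.875: f = 0.8301 > 0 → [0.875, 1.25]
midpoint 1.0625: f = -0.3557 < 0 → [0.875, 1.0625]
midpoint 0.96875: f = 0.1924 > 0 → [0.96875, 1.0625]

1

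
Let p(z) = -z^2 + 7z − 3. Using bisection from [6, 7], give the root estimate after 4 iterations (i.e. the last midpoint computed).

z = 6.5 gives p = 0.25, positive; keep [6.5, 7]
z = 6.75 gives p = -1.3125, negative; keep [6.5, 6.75]
z = 6.625 gives p = -0.515625, negative; keep [6.5, 6.625]
z = 6.5625 gives p = -0.1289, negative; keep [6.5, 6.5625]

6.5625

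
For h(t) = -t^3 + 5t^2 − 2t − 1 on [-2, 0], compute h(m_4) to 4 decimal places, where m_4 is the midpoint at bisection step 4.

0.5059

midpoint -1: h = 7 > 0 → [-1, 0]
midpoint -0.5: h = 1.375 > 0 → [-0.5, 0]
midpoint -0.25: h = -0.171875 < 0 → [-0.5, -0.25]
midpoint -0.375: h = 0.5059 > 0 → [-0.375, -0.25]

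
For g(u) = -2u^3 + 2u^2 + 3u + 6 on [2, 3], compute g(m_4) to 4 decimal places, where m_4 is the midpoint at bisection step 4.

midpoint 2.5: g = -5.25 < 0 → [2, 2.5]
midpoint 2.25: g = 0.09375 > 0 → [2.25, 2.5]
midpoint 2.375: g = -2.386719 < 0 → [2.25, 2.375]
midpoint 2.3125: g = -1.1001 < 0 → [2.25, 2.3125]

-1.1001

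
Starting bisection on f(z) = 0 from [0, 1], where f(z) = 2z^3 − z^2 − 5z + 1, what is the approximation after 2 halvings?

0.25

midpoint 0.5: f = -1.5 < 0 → [0, 0.5]
midpoint 0.25: f = -0.28125 < 0 → [0, 0.25]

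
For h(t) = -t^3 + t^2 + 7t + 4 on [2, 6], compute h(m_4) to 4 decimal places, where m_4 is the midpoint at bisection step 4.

2.9844

midpoint 4: h = -16 < 0 → [2, 4]
midpoint 3: h = 7 > 0 → [3, 4]
midpoint 3.5: h = -2.125 < 0 → [3, 3.5]
midpoint 3.25: h = 2.9844 > 0 → [3.25, 3.5]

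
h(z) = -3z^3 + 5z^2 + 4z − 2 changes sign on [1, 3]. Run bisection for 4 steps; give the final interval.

midpoint 2: h = 2 > 0 → [2, 3]
midpoint 2.5: h = -7.625 < 0 → [2, 2.5]
midpoint 2.25: h = -1.859375 < 0 → [2, 2.25]
midpoint 2.125: h = 0.291 > 0 → [2.125, 2.25]

[2.125, 2.25]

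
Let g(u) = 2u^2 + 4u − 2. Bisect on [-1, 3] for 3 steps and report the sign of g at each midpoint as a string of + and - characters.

+-+

midpoint 1: g = 4 > 0 → [-1, 1]
midpoint 0: g = -2 < 0 → [0, 1]
midpoint 0.5: g = 0.5 > 0 → [0, 0.5]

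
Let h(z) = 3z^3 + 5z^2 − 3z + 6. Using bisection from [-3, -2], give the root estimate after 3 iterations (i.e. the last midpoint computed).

m = -2.5, h(m) = -2.125 (−); new bracket [-2.5, -2]
m = -2.25, h(m) = 3.890625 (+); new bracket [-2.5, -2.25]
m = -2.375, h(m) = 1.138672 (+); new bracket [-2.5, -2.375]

-2.375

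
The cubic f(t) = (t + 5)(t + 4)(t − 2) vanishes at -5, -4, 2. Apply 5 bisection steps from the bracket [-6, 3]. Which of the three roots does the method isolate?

2

m = -1.5, f(m) = -30.625 (−); new bracket [-1.5, 3]
m = 0.75, f(m) = -34.140625 (−); new bracket [0.75, 3]
m = 1.875, f(m) = -5.048828 (−); new bracket [1.875, 3]
m = 2.4375, f(m) = 20.947 (+); new bracket [1.875, 2.4375]
m = 2.15625, f(m) = 6.8837 (+); new bracket [1.875, 2.15625]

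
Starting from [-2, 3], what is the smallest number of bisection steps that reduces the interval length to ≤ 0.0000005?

Width after n steps is 5/2^n. Need 2^n ≥ 5/0.0000005 = 10000000.
2^23 = 8388608 < 10000000 ≤ 2^24 = 16777216, so n = 24.

24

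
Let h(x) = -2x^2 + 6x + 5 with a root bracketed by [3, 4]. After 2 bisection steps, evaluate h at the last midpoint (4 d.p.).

-0.6250

x = 3.5 gives h = 1.5, positive; keep [3.5, 4]
x = 3.75 gives h = -0.625, negative; keep [3.5, 3.75]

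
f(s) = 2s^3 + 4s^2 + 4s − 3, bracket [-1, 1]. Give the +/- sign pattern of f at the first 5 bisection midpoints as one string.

midpoint 0: f = -3 < 0 → [0, 1]
midpoint 0.5: f = 0.25 > 0 → [0, 0.5]
midpoint 0.25: f = -1.71875 < 0 → [0.25, 0.5]
midpoint 0.375: f = -0.832 < 0 → [0.375, 0.5]
midpoint 0.4375: f = -0.3169 < 0 → [0.4375, 0.5]

-+---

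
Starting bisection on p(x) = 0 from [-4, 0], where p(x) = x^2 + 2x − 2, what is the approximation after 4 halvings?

-2.75

midpoint -2: p = -2 < 0 → [-4, -2]
midpoint -3: p = 1 > 0 → [-3, -2]
midpoint -2.5: p = -0.75 < 0 → [-3, -2.5]
midpoint -2.75: p = 0.0625 > 0 → [-2.75, -2.5]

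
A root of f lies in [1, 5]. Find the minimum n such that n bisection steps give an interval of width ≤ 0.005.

10

Width after n steps is 4/2^n. Need 2^n ≥ 4/0.005 = 800.
2^9 = 512 < 800 ≤ 2^10 = 1024, so n = 10.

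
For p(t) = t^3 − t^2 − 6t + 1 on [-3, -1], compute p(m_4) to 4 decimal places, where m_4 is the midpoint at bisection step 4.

t = -2 gives p = 1, positive; keep [-3, -2]
t = -2.5 gives p = -5.875, negative; keep [-2.5, -2]
t = -2.25 gives p = -1.953125, negative; keep [-2.25, -2]
t = -2.125 gives p = -0.3613, negative; keep [-2.125, -2]

-0.3613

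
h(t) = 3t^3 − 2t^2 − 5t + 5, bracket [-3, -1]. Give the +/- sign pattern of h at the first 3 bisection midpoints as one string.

m = -2, h(m) = -17 (−); new bracket [-2, -1]
m = -1.5, h(m) = -2.125 (−); new bracket [-1.5, -1]
m = -1.25, h(m) = 2.265625 (+); new bracket [-1.5, -1.25]

--+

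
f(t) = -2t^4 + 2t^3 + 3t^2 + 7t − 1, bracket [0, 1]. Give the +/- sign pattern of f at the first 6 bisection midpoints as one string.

++-+++

f(0.5) = 3.375 > 0, so the root lies in [0, 0.5]
f(0.25) = 0.960938 > 0, so the root lies in [0, 0.25]
f(0.125) = -0.074707 < 0, so the root lies in [0.125, 0.25]
f(0.1875) = 0.4287 > 0, so the root lies in [0.125, 0.1875]
f(0.15625) = 0.1734 > 0, so the root lies in [0.125, 0.15625]
f(0.140625) = 0.0485 > 0, so the root lies in [0.125, 0.140625]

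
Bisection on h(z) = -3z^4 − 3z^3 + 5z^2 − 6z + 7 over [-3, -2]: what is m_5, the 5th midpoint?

h(-2.5) = -17.0625 < 0, so the root lies in [-2.5, -2]
h(-2.25) = 3.097656 > 0, so the root lies in [-2.5, -2.25]
h(-2.375) = -5.807373 < 0, so the root lies in [-2.375, -2.25]
h(-2.3125) = -1.0796 < 0, so the root lies in [-2.3125, -2.25]
h(-2.28125) = 1.0756 > 0, so the root lies in [-2.3125, -2.28125]

-2.28125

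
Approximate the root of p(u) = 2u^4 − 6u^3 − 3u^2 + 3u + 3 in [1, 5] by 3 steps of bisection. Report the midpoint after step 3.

3.5

midpoint 3: p = -15 < 0 → [3, 5]
midpoint 4: p = 95 > 0 → [3, 4]
midpoint 3.5: p = 19.625 > 0 → [3, 3.5]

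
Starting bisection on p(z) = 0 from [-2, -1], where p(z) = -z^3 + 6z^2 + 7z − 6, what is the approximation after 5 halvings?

-1.46875

m = -1.5, p(m) = 0.375 (+); new bracket [-1.5, -1]
m = -1.25, p(m) = -3.421875 (−); new bracket [-1.5, -1.25]
m = -1.375, p(m) = -1.681641 (−); new bracket [-1.5, -1.375]
m = -1.4375, p(m) = -0.6936 (−); new bracket [-1.5, -1.4375]
m = -1.46875, p(m) = -0.1695 (−); new bracket [-1.5, -1.46875]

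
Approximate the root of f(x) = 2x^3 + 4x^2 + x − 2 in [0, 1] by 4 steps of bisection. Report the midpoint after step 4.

m = 0.5, f(m) = -0.25 (−); new bracket [0.5, 1]
m = 0.75, f(m) = 1.84375 (+); new bracket [0.5, 0.75]
m = 0.625, f(m) = 0.675781 (+); new bracket [0.5, 0.625]
m = 0.5625, f(m) = 0.1841 (+); new bracket [0.5, 0.5625]

0.5625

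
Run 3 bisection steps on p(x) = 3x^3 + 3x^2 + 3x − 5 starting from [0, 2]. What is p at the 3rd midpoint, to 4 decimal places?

0.2031

midpoint 1: p = 4 > 0 → [0, 1]
midpoint 0.5: p = -2.375 < 0 → [0.5, 1]
midpoint 0.75: p = 0.203125 > 0 → [0.5, 0.75]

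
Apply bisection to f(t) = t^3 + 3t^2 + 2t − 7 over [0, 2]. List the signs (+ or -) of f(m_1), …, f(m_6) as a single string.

-+++-+

m = 1, f(m) = -1 (−); new bracket [1, 2]
m = 1.5, f(m) = 6.125 (+); new bracket [1, 1.5]
m = 1.25, f(m) = 2.140625 (+); new bracket [1, 1.25]
m = 1.125, f(m) = 0.4707 (+); new bracket [1, 1.125]
m = 1.0625, f(m) = -0.2888 (−); new bracket [1.0625, 1.125]
m = 1.09375, f(m) = 0.0848 (+); new bracket [1.0625, 1.09375]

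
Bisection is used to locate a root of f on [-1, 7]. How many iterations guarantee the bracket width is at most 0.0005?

Width after n steps is 8/2^n. Need 2^n ≥ 8/0.0005 = 16000.
2^13 = 8192 < 16000 ≤ 2^14 = 16384, so n = 14.

14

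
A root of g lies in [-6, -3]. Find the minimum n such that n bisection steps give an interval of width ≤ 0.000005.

20

Width after n steps is 3/2^n. Need 2^n ≥ 3/0.000005 = 600000.
2^19 = 524288 < 600000 ≤ 2^20 = 1048576, so n = 20.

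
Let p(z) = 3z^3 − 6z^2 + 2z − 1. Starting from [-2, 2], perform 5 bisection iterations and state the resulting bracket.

[1.625, 1.75]

z = 0 gives p = -1, negative; keep [0, 2]
z = 1 gives p = -2, negative; keep [1, 2]
z = 1.5 gives p = -1.375, negative; keep [1.5, 2]
z = 1.75 gives p = 0.2031, positive; keep [1.5, 1.75]
z = 1.625 gives p = -0.7207, negative; keep [1.625, 1.75]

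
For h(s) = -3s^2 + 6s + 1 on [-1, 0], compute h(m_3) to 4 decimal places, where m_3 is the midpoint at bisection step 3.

0.2031

midpoint -0.5: h = -2.75 < 0 → [-0.5, 0]
midpoint -0.25: h = -0.6875 < 0 → [-0.25, 0]
midpoint -0.125: h = 0.203125 > 0 → [-0.25, -0.125]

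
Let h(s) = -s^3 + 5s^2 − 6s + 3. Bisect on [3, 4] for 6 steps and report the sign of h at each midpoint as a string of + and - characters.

+---+-

midpoint 3.5: h = 0.375 > 0 → [3.5, 4]
midpoint 3.75: h = -1.921875 < 0 → [3.5, 3.75]
midpoint 3.625: h = -0.681641 < 0 → [3.5, 3.625]
midpoint 3.5625: h = -0.1311 < 0 → [3.5, 3.5625]
midpoint 3.53125: h = 0.1274 > 0 → [3.53125, 3.5625]
midpoint 3.546875: h = -0.0005 < 0 → [3.53125, 3.546875]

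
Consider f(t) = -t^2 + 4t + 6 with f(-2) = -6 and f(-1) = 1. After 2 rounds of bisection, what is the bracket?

t = -1.5 gives f = -2.25, negative; keep [-1.5, -1]
t = -1.25 gives f = -0.5625, negative; keep [-1.25, -1]

[-1.25, -1]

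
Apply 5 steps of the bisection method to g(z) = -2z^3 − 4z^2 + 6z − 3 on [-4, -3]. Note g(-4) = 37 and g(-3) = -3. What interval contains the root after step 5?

g(-3.5) = 12.75 > 0, so the root lies in [-3.5, -3]
g(-3.25) = 3.90625 > 0, so the root lies in [-3.25, -3]
g(-3.125) = 0.222656 > 0, so the root lies in [-3.125, -3]
g(-3.0625) = -1.4448 < 0, so the root lies in [-3.125, -3.0625]
g(-3.09375) = -0.6253 < 0, so the root lies in [-3.125, -3.09375]

[-3.125, -3.09375]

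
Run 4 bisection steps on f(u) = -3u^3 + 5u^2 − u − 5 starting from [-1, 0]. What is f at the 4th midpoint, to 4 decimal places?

0.7224

f(-0.5) = -2.875 < 0, so the root lies in [-1, -0.5]
f(-0.75) = -0.171875 < 0, so the root lies in [-1, -0.75]
f(-0.875) = 1.712891 > 0, so the root lies in [-0.875, -0.75]
f(-0.8125) = 0.7224 > 0, so the root lies in [-0.8125, -0.75]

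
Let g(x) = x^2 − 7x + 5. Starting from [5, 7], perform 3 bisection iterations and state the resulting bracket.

[6, 6.25]

midpoint 6: g = -1 < 0 → [6, 7]
midpoint 6.5: g = 1.75 > 0 → [6, 6.5]
midpoint 6.25: g = 0.3125 > 0 → [6, 6.25]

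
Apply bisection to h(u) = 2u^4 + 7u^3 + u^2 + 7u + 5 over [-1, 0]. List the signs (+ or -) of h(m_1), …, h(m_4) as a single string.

+--+

m = -0.5, h(m) = 1 (+); new bracket [-1, -0.5]
m = -0.75, h(m) = -2.007812 (−); new bracket [-0.75, -0.5]
m = -0.625, h(m) = -0.388184 (−); new bracket [-0.625, -0.5]
m = -0.5625, h(m) = 0.3333 (+); new bracket [-0.625, -0.5625]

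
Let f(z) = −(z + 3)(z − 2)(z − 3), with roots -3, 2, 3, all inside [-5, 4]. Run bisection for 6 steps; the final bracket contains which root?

-3

f(-0.5) = -21.875 < 0, so the root lies in [-5, -0.5]
f(-2.75) = -6.828125 < 0, so the root lies in [-5, -2.75]
f(-3.875) = 35.341797 > 0, so the root lies in [-3.875, -2.75]
f(-3.3125) = 10.4797 > 0, so the root lies in [-3.3125, -2.75]
f(-3.03125) = 0.9483 > 0, so the root lies in [-3.03125, -2.75]
f(-2.890625) = -3.151 < 0, so the root lies in [-3.03125, -2.890625]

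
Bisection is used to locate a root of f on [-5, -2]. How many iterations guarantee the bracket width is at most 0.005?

10

Width after n steps is 3/2^n. Need 2^n ≥ 3/0.005 = 600.
2^9 = 512 < 600 ≤ 2^10 = 1024, so n = 10.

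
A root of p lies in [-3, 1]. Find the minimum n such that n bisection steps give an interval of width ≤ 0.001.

Width after n steps is 4/2^n. Need 2^n ≥ 4/0.001 = 4000.
2^11 = 2048 < 4000 ≤ 2^12 = 4096, so n = 12.

12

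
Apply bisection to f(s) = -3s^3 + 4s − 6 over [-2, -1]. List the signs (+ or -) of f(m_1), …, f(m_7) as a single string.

-++--+-

m = -1.5, f(m) = -1.875 (−); new bracket [-2, -1.5]
m = -1.75, f(m) = 3.078125 (+); new bracket [-1.75, -1.5]
m = -1.625, f(m) = 0.373047 (+); new bracket [-1.625, -1.5]
m = -1.5625, f(m) = -0.8059 (−); new bracket [-1.625, -1.5625]
m = -1.59375, f(m) = -0.2304 (−); new bracket [-1.625, -1.59375]
m = -1.609375, f(m) = 0.0678 (+); new bracket [-1.609375, -1.59375]
m = -1.6015625, f(m) = -0.0822 (−); new bracket [-1.609375, -1.6015625]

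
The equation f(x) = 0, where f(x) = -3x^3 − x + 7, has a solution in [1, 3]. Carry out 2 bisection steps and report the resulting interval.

f(2) = -19 < 0, so the root lies in [1, 2]
f(1.5) = -4.625 < 0, so the root lies in [1, 1.5]

[1, 1.5]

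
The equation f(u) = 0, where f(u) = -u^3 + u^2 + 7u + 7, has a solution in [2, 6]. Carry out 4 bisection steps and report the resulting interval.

[3.5, 3.75]

midpoint 4: f = -13 < 0 → [2, 4]
midpoint 3: f = 10 > 0 → [3, 4]
midpoint 3.5: f = 0.875 > 0 → [3.5, 4]
midpoint 3.75: f = -5.4219 < 0 → [3.5, 3.75]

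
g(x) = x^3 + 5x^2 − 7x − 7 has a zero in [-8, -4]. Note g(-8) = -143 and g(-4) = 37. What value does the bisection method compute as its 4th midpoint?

-5.75

midpoint -6: g = -1 < 0 → [-6, -4]
midpoint -5: g = 28 > 0 → [-6, -5]
midpoint -5.5: g = 16.375 > 0 → [-6, -5.5]
midpoint -5.75: g = 8.4531 > 0 → [-6, -5.75]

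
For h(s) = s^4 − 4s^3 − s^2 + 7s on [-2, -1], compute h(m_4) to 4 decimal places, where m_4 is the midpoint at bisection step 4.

1.1013

midpoint -1.5: h = 5.8125 > 0 → [-1.5, -1]
midpoint -1.25: h = -0.058594 < 0 → [-1.5, -1.25]
midpoint -1.375: h = 2.457275 > 0 → [-1.375, -1.25]
midpoint -1.3125: h = 1.1013 > 0 → [-1.3125, -1.25]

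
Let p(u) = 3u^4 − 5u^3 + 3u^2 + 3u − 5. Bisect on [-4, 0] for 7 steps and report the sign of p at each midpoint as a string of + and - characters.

u = -2 gives p = 89, positive; keep [-2, 0]
u = -1 gives p = 3, positive; keep [-1, 0]
u = -0.5 gives p = -4.9375, negative; keep [-1, -0.5]
u = -0.75 gives p = -2.5039, negative; keep [-1, -0.75]
u = -0.875 gives p = -0.22, negative; keep [-1, -0.875]
u = -0.9375 gives p = 1.2615, positive; keep [-0.9375, -0.875]
u = -0.90625 gives p = 0.4901, positive; keep [-0.90625, -0.875]

++---++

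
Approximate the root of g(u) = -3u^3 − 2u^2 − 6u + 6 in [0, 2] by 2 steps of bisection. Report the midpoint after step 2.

midpoint 1: g = -5 < 0 → [0, 1]
midpoint 0.5: g = 2.125 > 0 → [0.5, 1]

0.5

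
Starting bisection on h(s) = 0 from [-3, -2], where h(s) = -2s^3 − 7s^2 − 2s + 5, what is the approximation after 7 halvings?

-2.8359375

s = -2.5 gives h = -2.5, negative; keep [-3, -2.5]
s = -2.75 gives h = -0.84375, negative; keep [-3, -2.75]
s = -2.875 gives h = 0.417969, positive; keep [-2.875, -2.75]
s = -2.8125 gives h = -0.2515, negative; keep [-2.875, -2.8125]
s = -2.84375 gives h = 0.0734, positive; keep [-2.84375, -2.8125]
s = -2.828125 gives h = -0.0915, negative; keep [-2.84375, -2.828125]
s = -2.8359375 gives h = -0.0096, negative; keep [-2.84375, -2.8359375]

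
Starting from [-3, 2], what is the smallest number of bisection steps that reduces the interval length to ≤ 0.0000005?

24

Width after n steps is 5/2^n. Need 2^n ≥ 5/0.0000005 = 10000000.
2^23 = 8388608 < 10000000 ≤ 2^24 = 16777216, so n = 24.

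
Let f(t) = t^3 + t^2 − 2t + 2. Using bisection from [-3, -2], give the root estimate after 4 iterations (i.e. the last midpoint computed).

-2.3125

m = -2.5, f(m) = -2.375 (−); new bracket [-2.5, -2]
m = -2.25, f(m) = 0.171875 (+); new bracket [-2.5, -2.25]
m = -2.375, f(m) = -1.005859 (−); new bracket [-2.375, -2.25]
m = -2.3125, f(m) = -0.3938 (−); new bracket [-2.3125, -2.25]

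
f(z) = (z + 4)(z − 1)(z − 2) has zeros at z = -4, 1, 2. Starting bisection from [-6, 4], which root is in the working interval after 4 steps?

-4

midpoint -1: f = 18 > 0 → [-6, -1]
midpoint -3.5: f = 12.375 > 0 → [-6, -3.5]
midpoint -4.75: f = -29.109375 < 0 → [-4.75, -3.5]
midpoint -4.125: f = -3.9238 < 0 → [-4.125, -3.5]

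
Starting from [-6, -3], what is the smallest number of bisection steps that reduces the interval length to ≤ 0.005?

Width after n steps is 3/2^n. Need 2^n ≥ 3/0.005 = 600.
2^9 = 512 < 600 ≤ 2^10 = 1024, so n = 10.

10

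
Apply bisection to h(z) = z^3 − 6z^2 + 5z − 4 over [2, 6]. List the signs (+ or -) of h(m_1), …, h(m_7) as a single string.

--++-+-

h(4) = -16 < 0, so the root lies in [4, 6]
h(5) = -4 < 0, so the root lies in [5, 6]
h(5.5) = 8.375 > 0, so the root lies in [5, 5.5]
h(5.25) = 1.5781 > 0, so the root lies in [5, 5.25]
h(5.125) = -1.3574 < 0, so the root lies in [5.125, 5.25]
h(5.1875) = 0.073 > 0, so the root lies in [5.125, 5.1875]
h(5.15625) = -0.6515 < 0, so the root lies in [5.15625, 5.1875]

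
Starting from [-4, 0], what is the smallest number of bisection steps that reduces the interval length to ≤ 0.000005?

20

Width after n steps is 4/2^n. Need 2^n ≥ 4/0.000005 = 800000.
2^19 = 524288 < 800000 ≤ 2^20 = 1048576, so n = 20.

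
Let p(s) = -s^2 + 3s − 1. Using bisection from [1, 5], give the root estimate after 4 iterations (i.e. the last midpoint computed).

2.75

m = 3, p(m) = -1 (−); new bracket [1, 3]
m = 2, p(m) = 1 (+); new bracket [2, 3]
m = 2.5, p(m) = 0.25 (+); new bracket [2.5, 3]
m = 2.75, p(m) = -0.3125 (−); new bracket [2.5, 2.75]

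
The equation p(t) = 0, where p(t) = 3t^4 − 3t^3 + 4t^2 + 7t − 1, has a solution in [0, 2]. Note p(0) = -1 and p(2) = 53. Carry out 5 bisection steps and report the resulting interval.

[0.125, 0.1875]

p(1) = 10 > 0, so the root lies in [0, 1]
p(0.5) = 3.3125 > 0, so the root lies in [0, 0.5]
p(0.25) = 0.964844 > 0, so the root lies in [0, 0.25]
p(0.125) = -0.0676 < 0, so the root lies in [0.125, 0.25]
p(0.1875) = 0.4371 > 0, so the root lies in [0.125, 0.1875]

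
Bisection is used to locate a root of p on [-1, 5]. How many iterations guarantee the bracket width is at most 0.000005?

Width after n steps is 6/2^n. Need 2^n ≥ 6/0.000005 = 1200000.
2^20 = 1048576 < 1200000 ≤ 2^21 = 2097152, so n = 21.

21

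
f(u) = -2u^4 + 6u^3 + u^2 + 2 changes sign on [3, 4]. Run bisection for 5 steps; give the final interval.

[3.1875, 3.21875]

u = 3.5 gives f = -28.625, negative; keep [3, 3.5]
u = 3.25 gives f = -4.601562, negative; keep [3, 3.25]
u = 3.125 gives f = 4.13623, positive; keep [3.125, 3.25]
u = 3.1875 gives f = 0.0156, positive; keep [3.1875, 3.25]
u = 3.21875 gives f = -2.2291, negative; keep [3.1875, 3.21875]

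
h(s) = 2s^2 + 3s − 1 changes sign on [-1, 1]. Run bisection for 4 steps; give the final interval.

m = 0, h(m) = -1 (−); new bracket [0, 1]
m = 0.5, h(m) = 1 (+); new bracket [0, 0.5]
m = 0.25, h(m) = -0.125 (−); new bracket [0.25, 0.5]
m = 0.375, h(m) = 0.4062 (+); new bracket [0.25, 0.375]

[0.25, 0.375]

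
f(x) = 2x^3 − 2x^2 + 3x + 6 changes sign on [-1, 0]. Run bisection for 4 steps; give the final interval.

[-0.9375, -0.875]

m = -0.5, f(m) = 3.75 (+); new bracket [-1, -0.5]
m = -0.75, f(m) = 1.78125 (+); new bracket [-1, -0.75]
m = -0.875, f(m) = 0.503906 (+); new bracket [-1, -0.875]
m = -0.9375, f(m) = -0.2183 (−); new bracket [-0.9375, -0.875]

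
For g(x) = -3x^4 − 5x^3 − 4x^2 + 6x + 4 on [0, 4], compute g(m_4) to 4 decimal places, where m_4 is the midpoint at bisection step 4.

3.1914

m = 2, g(m) = -88 (−); new bracket [0, 2]
m = 1, g(m) = -2 (−); new bracket [0, 1]
m = 0.5, g(m) = 5.1875 (+); new bracket [0.5, 1]
m = 0.75, g(m) = 3.1914 (+); new bracket [0.75, 1]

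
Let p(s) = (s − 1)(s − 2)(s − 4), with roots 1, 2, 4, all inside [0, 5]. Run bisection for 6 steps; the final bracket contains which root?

4

midpoint 2.5: p = -1.125 < 0 → [2.5, 5]
midpoint 3.75: p = -1.203125 < 0 → [3.75, 5]
midpoint 4.375: p = 3.005859 > 0 → [3.75, 4.375]
midpoint 4.0625: p = 0.3948 > 0 → [3.75, 4.0625]
midpoint 3.90625: p = -0.5194 < 0 → [3.90625, 4.0625]
midpoint 3.984375: p = -0.0925 < 0 → [3.984375, 4.0625]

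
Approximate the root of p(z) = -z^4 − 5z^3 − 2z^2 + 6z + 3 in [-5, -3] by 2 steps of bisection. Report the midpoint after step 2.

-4.5

m = -4, p(m) = 11 (+); new bracket [-5, -4]
m = -4.5, p(m) = -18.9375 (−); new bracket [-4.5, -4]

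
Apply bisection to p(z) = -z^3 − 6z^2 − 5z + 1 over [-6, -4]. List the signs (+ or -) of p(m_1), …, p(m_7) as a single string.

+----++

p(-5) = 1 > 0, so the root lies in [-5, -4]
p(-4.5) = -6.875 < 0, so the root lies in [-5, -4.5]
p(-4.75) = -3.453125 < 0, so the root lies in [-5, -4.75]
p(-4.875) = -1.3613 < 0, so the root lies in [-5, -4.875]
p(-4.9375) = -0.2151 < 0, so the root lies in [-5, -4.9375]
p(-4.96875) = 0.3838 > 0, so the root lies in [-4.96875, -4.9375]
p(-4.953125) = 0.0822 > 0, so the root lies in [-4.953125, -4.9375]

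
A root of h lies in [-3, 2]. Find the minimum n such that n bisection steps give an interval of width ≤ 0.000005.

20

Width after n steps is 5/2^n. Need 2^n ≥ 5/0.000005 = 1000000.
2^19 = 524288 < 1000000 ≤ 2^20 = 1048576, so n = 20.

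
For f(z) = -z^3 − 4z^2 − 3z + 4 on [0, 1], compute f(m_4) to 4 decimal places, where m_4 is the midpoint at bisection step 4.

-0.2781

m = 0.5, f(m) = 1.375 (+); new bracket [0.5, 1]
m = 0.75, f(m) = -0.921875 (−); new bracket [0.5, 0.75]
m = 0.625, f(m) = 0.318359 (+); new bracket [0.625, 0.75]
m = 0.6875, f(m) = -0.2781 (−); new bracket [0.625, 0.6875]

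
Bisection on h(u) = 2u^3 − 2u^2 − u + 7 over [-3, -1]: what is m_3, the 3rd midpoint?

-1.25

u = -2 gives h = -15, negative; keep [-2, -1]
u = -1.5 gives h = -2.75, negative; keep [-1.5, -1]
u = -1.25 gives h = 1.21875, positive; keep [-1.5, -1.25]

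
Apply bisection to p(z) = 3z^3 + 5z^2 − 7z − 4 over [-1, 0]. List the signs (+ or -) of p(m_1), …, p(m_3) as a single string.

midpoint -0.5: p = 0.375 > 0 → [-0.5, 0]
midpoint -0.25: p = -1.984375 < 0 → [-0.5, -0.25]
midpoint -0.375: p = -0.830078 < 0 → [-0.5, -0.375]

+--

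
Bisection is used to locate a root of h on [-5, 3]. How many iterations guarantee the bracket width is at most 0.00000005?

Width after n steps is 8/2^n. Need 2^n ≥ 8/0.00000005 = 160000000.
2^27 = 134217728 < 160000000 ≤ 2^28 = 268435456, so n = 28.

28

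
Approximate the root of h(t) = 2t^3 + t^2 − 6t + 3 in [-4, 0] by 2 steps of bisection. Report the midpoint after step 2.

-3

h(-2) = 3 > 0, so the root lies in [-4, -2]
h(-3) = -24 < 0, so the root lies in [-3, -2]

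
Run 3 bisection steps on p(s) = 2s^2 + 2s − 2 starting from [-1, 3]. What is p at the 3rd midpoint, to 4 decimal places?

-0.5000

s = 1 gives p = 2, positive; keep [-1, 1]
s = 0 gives p = -2, negative; keep [0, 1]
s = 0.5 gives p = -0.5, negative; keep [0.5, 1]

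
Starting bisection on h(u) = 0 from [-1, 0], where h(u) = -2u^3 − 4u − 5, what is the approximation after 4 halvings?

-0.9375

midpoint -0.5: h = -2.75 < 0 → [-1, -0.5]
midpoint -0.75: h = -1.15625 < 0 → [-1, -0.75]
midpoint -0.875: h = -0.160156 < 0 → [-1, -0.875]
midpoint -0.9375: h = 0.3979 > 0 → [-0.9375, -0.875]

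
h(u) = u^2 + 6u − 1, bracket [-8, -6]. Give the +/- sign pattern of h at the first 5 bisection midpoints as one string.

+++-+

midpoint -7: h = 6 > 0 → [-7, -6]
midpoint -6.5: h = 2.25 > 0 → [-6.5, -6]
midpoint -6.25: h = 0.5625 > 0 → [-6.25, -6]
midpoint -6.125: h = -0.2344 < 0 → [-6.25, -6.125]
midpoint -6.1875: h = 0.1602 > 0 → [-6.1875, -6.125]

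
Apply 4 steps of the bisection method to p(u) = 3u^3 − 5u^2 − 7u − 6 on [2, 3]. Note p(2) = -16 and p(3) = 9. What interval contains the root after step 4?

u = 2.5 gives p = -7.875, negative; keep [2.5, 3]
u = 2.75 gives p = -0.671875, negative; keep [2.75, 3]
u = 2.875 gives p = 3.837891, positive; keep [2.75, 2.875]
u = 2.8125 gives p = 1.5037, positive; keep [2.75, 2.8125]

[2.75, 2.8125]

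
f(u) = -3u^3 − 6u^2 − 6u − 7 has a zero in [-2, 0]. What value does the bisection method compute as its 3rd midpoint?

f(-1) = -4 < 0, so the root lies in [-2, -1]
f(-1.5) = -1.375 < 0, so the root lies in [-2, -1.5]
f(-1.75) = 1.203125 > 0, so the root lies in [-1.75, -1.5]

-1.75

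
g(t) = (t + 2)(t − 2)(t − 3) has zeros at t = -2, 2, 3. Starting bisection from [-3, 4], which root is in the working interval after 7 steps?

m = 0.5, g(m) = 9.375 (+); new bracket [-3, 0.5]
m = -1.25, g(m) = 10.359375 (+); new bracket [-3, -1.25]
m = -2.125, g(m) = -2.642578 (−); new bracket [-2.125, -1.25]
m = -1.6875, g(m) = 5.4016 (+); new bracket [-2.125, -1.6875]
m = -1.90625, g(m) = 1.7967 (+); new bracket [-2.125, -1.90625]
m = -2.015625, g(m) = -0.3147 (−); new bracket [-2.015625, -1.90625]
m = -1.9609375, g(m) = 0.7676 (+); new bracket [-2.015625, -1.9609375]

-2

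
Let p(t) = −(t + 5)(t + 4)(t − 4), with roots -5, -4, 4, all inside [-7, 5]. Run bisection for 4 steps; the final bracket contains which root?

4

p(-1) = 60 > 0, so the root lies in [-1, 5]
p(2) = 84 > 0, so the root lies in [2, 5]
p(3.5) = 31.875 > 0, so the root lies in [3.5, 5]
p(4.25) = -19.0781 < 0, so the root lies in [3.5, 4.25]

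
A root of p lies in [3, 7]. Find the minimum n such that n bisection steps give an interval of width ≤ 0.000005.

20

Width after n steps is 4/2^n. Need 2^n ≥ 4/0.000005 = 800000.
2^19 = 524288 < 800000 ≤ 2^20 = 1048576, so n = 20.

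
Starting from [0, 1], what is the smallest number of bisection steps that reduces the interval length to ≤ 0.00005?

Width after n steps is 1/2^n. Need 2^n ≥ 1/0.00005 = 20000.
2^14 = 16384 < 20000 ≤ 2^15 = 32768, so n = 15.

15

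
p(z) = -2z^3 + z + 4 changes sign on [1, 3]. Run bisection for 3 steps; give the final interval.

[1.25, 1.5]

midpoint 2: p = -10 < 0 → [1, 2]
midpoint 1.5: p = -1.25 < 0 → [1, 1.5]
midpoint 1.25: p = 1.34375 > 0 → [1.25, 1.5]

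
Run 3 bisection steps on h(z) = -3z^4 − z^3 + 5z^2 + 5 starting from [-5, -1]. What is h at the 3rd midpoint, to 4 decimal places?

z = -3 gives h = -166, negative; keep [-3, -1]
z = -2 gives h = -15, negative; keep [-2, -1]
z = -1.5 gives h = 4.4375, positive; keep [-2, -1.5]

4.4375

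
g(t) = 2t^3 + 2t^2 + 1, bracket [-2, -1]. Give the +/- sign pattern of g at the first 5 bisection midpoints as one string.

-+--+

m = -1.5, g(m) = -1.25 (−); new bracket [-1.5, -1]
m = -1.25, g(m) = 0.21875 (+); new bracket [-1.5, -1.25]
m = -1.375, g(m) = -0.417969 (−); new bracket [-1.375, -1.25]
m = -1.3125, g(m) = -0.0767 (−); new bracket [-1.3125, -1.25]
m = -1.28125, g(m) = 0.0766 (+); new bracket [-1.3125, -1.28125]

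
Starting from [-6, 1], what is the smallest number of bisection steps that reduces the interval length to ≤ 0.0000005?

24

Width after n steps is 7/2^n. Need 2^n ≥ 7/0.0000005 = 14000000.
2^23 = 8388608 < 14000000 ≤ 2^24 = 16777216, so n = 24.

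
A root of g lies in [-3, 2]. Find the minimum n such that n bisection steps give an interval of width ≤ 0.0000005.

Width after n steps is 5/2^n. Need 2^n ≥ 5/0.0000005 = 10000000.
2^23 = 8388608 < 10000000 ≤ 2^24 = 16777216, so n = 24.

24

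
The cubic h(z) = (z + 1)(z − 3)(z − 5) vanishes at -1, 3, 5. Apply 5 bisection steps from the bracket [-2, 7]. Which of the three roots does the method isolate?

-1

h(2.5) = 4.375 > 0, so the root lies in [-2, 2.5]
h(0.25) = 16.328125 > 0, so the root lies in [-2, 0.25]
h(-0.875) = 2.845703 > 0, so the root lies in [-2, -0.875]
h(-1.4375) = -12.4978 < 0, so the root lies in [-1.4375, -0.875]
h(-1.15625) = -3.998 < 0, so the root lies in [-1.15625, -0.875]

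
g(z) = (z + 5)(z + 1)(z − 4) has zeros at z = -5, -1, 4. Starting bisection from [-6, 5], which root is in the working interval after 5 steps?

g(-0.5) = -10.125 < 0, so the root lies in [-0.5, 5]
g(2.25) = -41.234375 < 0, so the root lies in [2.25, 5]
g(3.625) = -14.958984 < 0, so the root lies in [3.625, 5]
g(4.3125) = 15.4602 > 0, so the root lies in [3.625, 4.3125]
g(3.96875) = -1.3926 < 0, so the root lies in [3.96875, 4.3125]

4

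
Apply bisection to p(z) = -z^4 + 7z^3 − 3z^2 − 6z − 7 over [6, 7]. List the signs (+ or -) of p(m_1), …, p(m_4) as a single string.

-+-+

z = 6.5 gives p = -35.4375, negative; keep [6, 6.5]
z = 6.25 gives p = 21.417969, positive; keep [6.25, 6.5]
z = 6.375 gives p = -5.244385, negative; keep [6.25, 6.375]
z = 6.3125 gives p = 8.5146, positive; keep [6.3125, 6.375]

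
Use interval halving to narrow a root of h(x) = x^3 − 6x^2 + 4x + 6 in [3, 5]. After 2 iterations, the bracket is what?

[4.5, 5]

m = 4, h(m) = -10 (−); new bracket [4, 5]
m = 4.5, h(m) = -6.375 (−); new bracket [4.5, 5]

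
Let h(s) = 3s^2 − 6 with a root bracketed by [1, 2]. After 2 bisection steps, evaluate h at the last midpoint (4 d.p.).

s = 1.5 gives h = 0.75, positive; keep [1, 1.5]
s = 1.25 gives h = -1.3125, negative; keep [1.25, 1.5]

-1.3125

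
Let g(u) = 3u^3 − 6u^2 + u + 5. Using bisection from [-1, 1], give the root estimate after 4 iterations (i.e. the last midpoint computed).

m = 0, g(m) = 5 (+); new bracket [-1, 0]
m = -0.5, g(m) = 2.625 (+); new bracket [-1, -0.5]
m = -0.75, g(m) = -0.390625 (−); new bracket [-0.75, -0.5]
m = -0.625, g(m) = 1.2988 (+); new bracket [-0.75, -0.625]

-0.625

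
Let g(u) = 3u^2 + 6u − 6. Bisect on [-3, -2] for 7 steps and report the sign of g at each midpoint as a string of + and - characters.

-+---+-

g(-2.5) = -2.25 < 0, so the root lies in [-3, -2.5]
g(-2.75) = 0.1875 > 0, so the root lies in [-2.75, -2.5]
g(-2.625) = -1.078125 < 0, so the root lies in [-2.75, -2.625]
g(-2.6875) = -0.457 < 0, so the root lies in [-2.75, -2.6875]
g(-2.71875) = -0.1377 < 0, so the root lies in [-2.75, -2.71875]
g(-2.734375) = 0.0242 > 0, so the root lies in [-2.734375, -2.71875]
g(-2.7265625) = -0.0569 < 0, so the root lies in [-2.734375, -2.7265625]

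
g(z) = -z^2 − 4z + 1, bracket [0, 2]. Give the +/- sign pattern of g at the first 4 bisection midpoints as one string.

---+

midpoint 1: g = -4 < 0 → [0, 1]
midpoint 0.5: g = -1.25 < 0 → [0, 0.5]
midpoint 0.25: g = -0.0625 < 0 → [0, 0.25]
midpoint 0.125: g = 0.4844 > 0 → [0.125, 0.25]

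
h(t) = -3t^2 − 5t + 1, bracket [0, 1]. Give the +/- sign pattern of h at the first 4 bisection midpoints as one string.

--+-

midpoint 0.5: h = -2.25 < 0 → [0, 0.5]
midpoint 0.25: h = -0.4375 < 0 → [0, 0.25]
midpoint 0.125: h = 0.328125 > 0 → [0.125, 0.25]
midpoint 0.1875: h = -0.043 < 0 → [0.125, 0.1875]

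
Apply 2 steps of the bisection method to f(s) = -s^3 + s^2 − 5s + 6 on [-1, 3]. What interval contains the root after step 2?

[1, 2]

midpoint 1: f = 1 > 0 → [1, 3]
midpoint 2: f = -8 < 0 → [1, 2]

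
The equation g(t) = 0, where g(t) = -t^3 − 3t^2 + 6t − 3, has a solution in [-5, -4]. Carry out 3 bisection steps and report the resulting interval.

[-4.5, -4.375]

t = -4.5 gives g = 0.375, positive; keep [-4.5, -4]
t = -4.25 gives g = -5.921875, negative; keep [-4.5, -4.25]
t = -4.375 gives g = -2.931641, negative; keep [-4.5, -4.375]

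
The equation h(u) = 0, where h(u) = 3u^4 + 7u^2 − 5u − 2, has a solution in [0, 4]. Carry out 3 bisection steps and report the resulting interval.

u = 2 gives h = 64, positive; keep [0, 2]
u = 1 gives h = 3, positive; keep [0, 1]
u = 0.5 gives h = -2.5625, negative; keep [0.5, 1]

[0.5, 1]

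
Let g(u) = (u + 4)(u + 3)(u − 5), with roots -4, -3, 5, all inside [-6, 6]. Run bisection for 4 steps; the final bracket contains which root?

5

g(0) = -60 < 0, so the root lies in [0, 6]
g(3) = -84 < 0, so the root lies in [3, 6]
g(4.5) = -31.875 < 0, so the root lies in [4.5, 6]
g(5.25) = 19.0781 > 0, so the root lies in [4.5, 5.25]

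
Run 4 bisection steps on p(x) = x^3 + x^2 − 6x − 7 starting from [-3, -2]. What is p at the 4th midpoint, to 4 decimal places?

-0.1438

x = -2.5 gives p = -1.375, negative; keep [-2.5, -2]
x = -2.25 gives p = 0.171875, positive; keep [-2.5, -2.25]
x = -2.375 gives p = -0.505859, negative; keep [-2.375, -2.25]
x = -2.3125 gives p = -0.1438, negative; keep [-2.3125, -2.25]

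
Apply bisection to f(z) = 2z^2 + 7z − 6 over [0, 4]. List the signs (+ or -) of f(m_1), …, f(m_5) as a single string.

++-+-

m = 2, f(m) = 16 (+); new bracket [0, 2]
m = 1, f(m) = 3 (+); new bracket [0, 1]
m = 0.5, f(m) = -2 (−); new bracket [0.5, 1]
m = 0.75, f(m) = 0.375 (+); new bracket [0.5, 0.75]
m = 0.625, f(m) = -0.8438 (−); new bracket [0.625, 0.75]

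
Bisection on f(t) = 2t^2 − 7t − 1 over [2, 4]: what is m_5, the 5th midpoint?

3.6875

midpoint 3: f = -4 < 0 → [3, 4]
midpoint 3.5: f = -1 < 0 → [3.5, 4]
midpoint 3.75: f = 0.875 > 0 → [3.5, 3.75]
midpoint 3.625: f = -0.0938 < 0 → [3.625, 3.75]
midpoint 3.6875: f = 0.3828 > 0 → [3.625, 3.6875]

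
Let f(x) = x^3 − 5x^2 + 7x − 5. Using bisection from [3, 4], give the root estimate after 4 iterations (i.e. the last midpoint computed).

f(3.5) = 1.125 > 0, so the root lies in [3, 3.5]
f(3.25) = -0.734375 < 0, so the root lies in [3.25, 3.5]
f(3.375) = 0.115234 > 0, so the root lies in [3.25, 3.375]
f(3.3125) = -0.3289 < 0, so the root lies in [3.3125, 3.375]

3.3125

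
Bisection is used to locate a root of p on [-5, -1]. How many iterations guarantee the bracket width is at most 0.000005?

Width after n steps is 4/2^n. Need 2^n ≥ 4/0.000005 = 800000.
2^19 = 524288 < 800000 ≤ 2^20 = 1048576, so n = 20.

20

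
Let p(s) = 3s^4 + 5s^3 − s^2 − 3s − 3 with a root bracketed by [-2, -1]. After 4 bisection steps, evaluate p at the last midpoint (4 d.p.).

p(-1.5) = -2.4375 < 0, so the root lies in [-2, -1.5]
p(-1.75) = 0.527344 > 0, so the root lies in [-1.75, -1.5]
p(-1.625) = -1.302002 < 0, so the root lies in [-1.75, -1.625]
p(-1.6875) = -0.4848 < 0, so the root lies in [-1.75, -1.6875]

-0.4848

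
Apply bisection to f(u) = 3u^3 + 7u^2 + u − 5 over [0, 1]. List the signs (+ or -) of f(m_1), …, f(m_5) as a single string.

f(0.5) = -2.375 < 0, so the root lies in [0.5, 1]
f(0.75) = 0.953125 > 0, so the root lies in [0.5, 0.75]
f(0.625) = -0.908203 < 0, so the root lies in [0.625, 0.75]
f(0.6875) = -0.0291 < 0, so the root lies in [0.6875, 0.75]
f(0.71875) = 0.4489 > 0, so the root lies in [0.6875, 0.71875]

-+--+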